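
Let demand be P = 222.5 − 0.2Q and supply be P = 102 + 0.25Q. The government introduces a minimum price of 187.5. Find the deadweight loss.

1936.74

Competitive equilibrium: 222.5 − 0.2Q = 102 + 0.25Q → Q* = 267.7778, P* = 168.9444.
At the floor P = 187.5, quantity demanded = (222.5 − 187.5)/0.2 = 175.
Sellers' marginal cost at Q' = 175: 102 + 0.25·175 = 145.75.
ΔQ = 267.7778 − 175 = 92.7778; wedge = 187.5 − 145.75 = 41.75.
DWL = ½ × 92.7778 × 41.75 = 1936.74.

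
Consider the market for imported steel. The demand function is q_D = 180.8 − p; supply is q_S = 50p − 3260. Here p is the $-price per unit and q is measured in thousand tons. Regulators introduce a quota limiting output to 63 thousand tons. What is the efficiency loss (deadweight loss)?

In inverse form: demand p = 180.8 − q, supply p = 65.2 + 0.02q.
Competitive equilibrium: 180.8 − q = 65.2 + 0.02q → q* = 113.3333, p* = 67.4667.
At q = 63: demand price = 180.8 − 1·63 = 117.8; supply price = 65.2 + 0.02·63 = 66.46.
Δq = 113.3333 − 63 = 50.3333; wedge = 117.8 − 66.46 = 51.34.
Welfare loss = ½ × 50.3333 × 51.34 = $1292.06 thousand.

$1292.06 thousand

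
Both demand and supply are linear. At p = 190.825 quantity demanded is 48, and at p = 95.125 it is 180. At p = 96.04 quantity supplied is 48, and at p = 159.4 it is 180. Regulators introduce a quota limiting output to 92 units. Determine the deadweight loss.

Demand slope = (95.125 − 190.825)/(180 − 48) = −0.725, so p = 225.625 − 0.725q.
Supply slope = (159.4 − 96.04)/(180 − 48) = 0.48, so p = 73 + 0.48q.
Competitive equilibrium: 225.625 − 0.725q = 73 + 0.48q → q* = 126.6598, p* = 133.7967.
At q = 92: demand price = 225.625 − 0.725·92 = 158.925; supply price = 73 + 0.48·92 = 117.16.
Δq = 126.6598 − 92 = 34.6598; wedge = 158.925 − 117.16 = 41.765.
The triangle = ½ × 34.6598 × 41.765 = 723.78.

723.78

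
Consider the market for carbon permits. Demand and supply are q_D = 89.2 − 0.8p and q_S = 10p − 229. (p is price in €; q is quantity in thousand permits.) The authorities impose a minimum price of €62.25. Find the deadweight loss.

In inverse form: demand p = 111.5 − 1.25q, supply p = 22.9 + 0.1q.
Competitive equilibrium: 111.5 − 1.25q = 22.9 + 0.1q → q* = 65.6296, p* = 29.463.
At the floor p = 62.25, quantity demanded = (111.5 − 62.25)/1.25 = 39.4.
Sellers' marginal cost at q' = 39.4: 22.9 + 0.1·39.4 = 26.84.
Δq = 65.6296 − 39.4 = 26.2296; wedge = 62.25 − 26.84 = 35.41.
Welfare loss = ½ × 26.2296 × 35.41 = €464.40 thousand.

€464.40 thousand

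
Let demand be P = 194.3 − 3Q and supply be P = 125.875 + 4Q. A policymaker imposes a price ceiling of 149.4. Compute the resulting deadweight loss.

53.06

Competitive equilibrium: 194.3 − 3Q = 125.875 + 4Q → Q* = 9.775, P* = 164.975.
At the ceiling P = 149.4, quantity supplied = (149.4 − 125.875)/4 = 5.8813.
Willingness to pay at Q' = 5.8813: 194.3 − 3·5.8813 = 176.6561.
ΔQ = 9.775 − 5.8813 = 3.8937; wedge = 176.6561 − 149.4 = 27.2561.
Welfare loss = ½ × 3.8937 × 27.2561 = 53.06.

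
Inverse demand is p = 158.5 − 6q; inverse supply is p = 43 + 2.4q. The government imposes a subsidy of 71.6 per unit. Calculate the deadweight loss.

Competitive equilibrium: 158.5 − 6q = 43 + 2.4q → q* = 13.75, p* = 76.
The subsidy lowers effective supply by 71.6: p = 2.4q − 28.6.
New quantity: 158.5 − 6q = 2.4q − 28.6 → q' = 22.2738.
Overproduction Δq = 22.2738 − 13.75 = 8.5238; wedge = subsidy = 71.6.
Welfare loss = ½ × 8.5238 × 71.6 = 305.15.

305.15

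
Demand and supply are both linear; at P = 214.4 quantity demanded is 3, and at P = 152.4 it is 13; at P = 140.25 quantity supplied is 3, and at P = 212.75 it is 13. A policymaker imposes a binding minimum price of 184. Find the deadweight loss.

Demand slope = (152.4 − 214.4)/(13 − 3) = −6.2, so P = 233 − 6.2Q.
Supply slope = (212.75 − 140.25)/(13 − 3) = 7.25, so P = 118.5 + 7.25Q.
Competitive equilibrium: 233 − 6.2Q = 118.5 + 7.25Q → Q* = 8.513, P* = 180.2193.
At the floor P = 184, quantity demanded = (233 − 184)/6.2 = 7.9032.
Sellers' marginal cost at Q' = 7.9032: 118.5 + 7.25·7.9032 = 175.7982.
ΔQ = 8.513 − 7.9032 = 0.6098; wedge = 184 − 175.7982 = 8.2018.
The triangle = ½ × 0.6098 × 8.2018 = 2.50.

2.50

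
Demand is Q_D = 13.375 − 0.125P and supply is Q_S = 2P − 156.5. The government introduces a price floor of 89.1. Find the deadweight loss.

5.57

In inverse form: demand P = 107 − 8Q, supply P = 78.25 + 0.5Q.
Competitive equilibrium: 107 − 8Q = 78.25 + 0.5Q → Q* = 3.3824, P* = 79.9412.
At the floor P = 89.1, quantity demanded = (107 − 89.1)/8 = 2.2375.
Sellers' marginal cost at Q' = 2.2375: 78.25 + 0.5·2.2375 = 79.3688.
ΔQ = 3.3824 − 2.2375 = 1.1449; wedge = 89.1 − 79.3688 = 9.7312.
Welfare loss = ½ × 1.1449 × 9.7312 = 5.57.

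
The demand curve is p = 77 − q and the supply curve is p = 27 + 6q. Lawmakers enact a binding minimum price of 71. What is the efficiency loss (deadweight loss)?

Competitive equilibrium: 77 − q = 27 + 6q → q* = 7.1429, p* = 69.8571.
At the floor p = 71, quantity demanded = (77 − 71)/1 = 6.
Sellers' marginal cost at q' = 6: 27 + 6·6 = 63.
Δq = 7.1429 − 6 = 1.1429; wedge = 71 − 63 = 8.
Deadweight loss = ½ × 1.1429 × 8 = 4.57.

4.57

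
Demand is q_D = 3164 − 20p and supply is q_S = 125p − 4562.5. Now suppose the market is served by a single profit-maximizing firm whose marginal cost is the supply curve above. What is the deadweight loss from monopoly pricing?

27366.27

In inverse form: demand p = 158.2 − 0.05q, supply p = 36.5 + 0.008q.
Competitive equilibrium: 158.2 − 0.05q = 36.5 + 0.008q → q* = 2098.275862, p* = 53.286207.
Marginal revenue: MR = 158.2 − 0.1q. Set MR = MC: 158.2 − 0.1q = 36.5 + 0.008q → q_m = 1126.851852.
Price p_m = 158.2 − 0.05·1126.851852 = 101.857407; MC(q_m) = 36.5 + 0.008·1126.851852 = 45.514815.
Competitive q* = 2098.275862, so Δq = 971.42401; wedge = 101.857407 − 45.514815 = 56.342592.
The triangle = ½ × 971.42401 × 56.342592 = 27366.27.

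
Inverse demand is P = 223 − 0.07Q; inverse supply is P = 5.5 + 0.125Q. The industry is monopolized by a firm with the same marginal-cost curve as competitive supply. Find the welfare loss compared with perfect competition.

8463.66

Competitive equilibrium: 223 − 0.07Q = 5.5 + 0.125Q → Q* = 1115.38462, P* = 144.92308.
Marginal revenue: MR = 223 − 0.14Q. Set MR = MC: 223 − 0.14Q = 5.5 + 0.125Q → Q_m = 820.75472.
Price P_m = 223 − 0.07·820.75472 = 165.54717; MC(Q_m) = 5.5 + 0.125·820.75472 = 108.09434.
Competitive Q* = 1115.38462, so ΔQ = 294.6299; wedge = 165.54717 − 108.09434 = 57.45283.
Welfare loss = ½ × 294.6299 × 57.45283 = 8463.66.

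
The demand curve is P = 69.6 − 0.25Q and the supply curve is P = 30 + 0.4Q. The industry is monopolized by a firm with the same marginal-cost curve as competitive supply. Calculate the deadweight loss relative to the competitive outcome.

93.08

Competitive equilibrium: 69.6 − 0.25Q = 30 + 0.4Q → Q* = 60.9231, P* = 54.3692.
Marginal revenue: MR = 69.6 − 0.5Q. Set MR = MC: 69.6 − 0.5Q = 30 + 0.4Q → Q_m = 44.
Price P_m = 69.6 − 0.25·44 = 58.6; MC(Q_m) = 30 + 0.4·44 = 47.6.
Competitive Q* = 60.9231, so ΔQ = 16.9231; wedge = 58.6 − 47.6 = 11.
Welfare loss = ½ × 16.9231 × 11 = 93.08.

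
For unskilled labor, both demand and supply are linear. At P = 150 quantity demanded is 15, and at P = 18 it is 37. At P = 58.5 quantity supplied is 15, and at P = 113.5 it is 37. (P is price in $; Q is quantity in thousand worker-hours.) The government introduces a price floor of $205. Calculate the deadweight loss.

Demand slope = (18 − 150)/(37 − 15) = −6, so P = 240 − 6Q.
Supply slope = (113.5 − 58.5)/(37 − 15) = 2.5, so P = 21 + 2.5Q.
Competitive equilibrium: 240 − 6Q = 21 + 2.5Q → Q* = 25.76471, P* = 85.41176.
At the floor P = 205, quantity demanded = (240 − 205)/6 = 5.83333.
Sellers' marginal cost at Q' = 5.83333: 21 + 2.5·5.83333 = 35.58333.
ΔQ = 25.76471 − 5.83333 = 19.93138; wedge = 205 − 35.58333 = 169.41667.
DWL = ½ × 19.93138 × 169.41667 = $1688.35 thousand.

$1688.35 thousand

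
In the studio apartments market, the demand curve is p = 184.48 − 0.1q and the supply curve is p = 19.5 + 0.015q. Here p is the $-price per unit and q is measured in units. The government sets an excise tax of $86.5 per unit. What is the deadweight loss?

$32531.52

Competitive equilibrium: 184.48 − 0.1q = 19.5 + 0.015q → q* = 1434.6087, p* = 41.0191.
With the tax, the buyer price exceeds the seller price by 86.5: (184.48 − 0.1q) − (19.5 + 0.015q) = 86.5 → q' = 682.4348.
Δq = 1434.6087 − 682.4348 = 752.1739; the wedge equals the tax, 86.5.
DWL = ½ × 752.1739 × 86.5 = $32531.52.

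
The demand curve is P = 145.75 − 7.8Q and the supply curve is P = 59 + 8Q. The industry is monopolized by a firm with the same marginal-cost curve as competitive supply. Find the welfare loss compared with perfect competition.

26.01

Competitive equilibrium: 145.75 − 7.8Q = 59 + 8Q → Q* = 5.49051, P* = 102.92405.
Marginal revenue: MR = 145.75 − 15.6Q. Set MR = MC: 145.75 − 15.6Q = 59 + 8Q → Q_m = 3.67585.
Price P_m = 145.75 − 7.8·3.67585 = 117.07837; MC(Q_m) = 59 + 8·3.67585 = 88.4068.
Competitive Q* = 5.49051, so ΔQ = 1.81466; wedge = 117.07837 − 88.4068 = 28.67157.
Welfare loss = ½ × 1.81466 × 28.67157 = 26.01.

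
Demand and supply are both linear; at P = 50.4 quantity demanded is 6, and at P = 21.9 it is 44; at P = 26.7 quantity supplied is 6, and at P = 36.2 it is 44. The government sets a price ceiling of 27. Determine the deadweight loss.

Demand slope = (21.9 − 50.4)/(44 − 6) = −0.75, so P = 54.9 − 0.75Q.
Supply slope = (36.2 − 26.7)/(44 − 6) = 0.25, so P = 25.2 + 0.25Q.
Competitive equilibrium: 54.9 − 0.75Q = 25.2 + 0.25Q → Q* = 29.7, P* = 32.625.
At the ceiling P = 27, quantity supplied = (27 − 25.2)/0.25 = 7.2.
Willingness to pay at Q' = 7.2: 54.9 − 0.75·7.2 = 49.5.
ΔQ = 29.7 − 7.2 = 22.5; wedge = 49.5 − 27 = 22.5.
The triangle = ½ × 22.5 × 22.5 = 253.125.

253.125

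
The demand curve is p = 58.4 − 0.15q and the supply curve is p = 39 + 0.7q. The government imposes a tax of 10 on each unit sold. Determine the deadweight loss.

Competitive equilibrium: 58.4 − 0.15q = 39 + 0.7q → q* = 22.8235, p* = 54.9765.
With the tax, the buyer price exceeds the seller price by 10: (58.4 − 0.15q) − (39 + 0.7q) = 10 → q' = 11.0588.
Δq = 22.8235 − 11.0588 = 11.7647; the wedge equals the tax, 10.
The triangle = ½ × 11.7647 × 10 = 58.82.

58.82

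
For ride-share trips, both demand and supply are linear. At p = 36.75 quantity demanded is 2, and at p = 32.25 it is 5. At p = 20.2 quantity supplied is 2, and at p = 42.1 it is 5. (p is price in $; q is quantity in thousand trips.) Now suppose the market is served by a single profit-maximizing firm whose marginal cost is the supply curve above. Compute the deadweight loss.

Demand slope = (32.25 − 36.75)/(5 − 2) = −1.5, so p = 39.75 − 1.5q.
Supply slope = (42.1 − 20.2)/(5 − 2) = 7.3, so p = 5.6 + 7.3q.
Competitive equilibrium: 39.75 − 1.5q = 5.6 + 7.3q → q* = 3.8807, p* = 33.929.
Marginal revenue: MR = 39.75 − 3q. Set MR = MC: 39.75 − 3q = 5.6 + 7.3q → q_m = 3.3155.
Price p_m = 39.75 − 1.5·3.3155 = 34.7768; MC(q_m) = 5.6 + 7.3·3.3155 = 29.8032.
Competitive q* = 3.8807, so Δq = 0.5652; wedge = 34.7768 − 29.8032 = 4.9736.
Welfare loss = ½ × 0.5652 × 4.9736 = $1.41 thousand.

$1.41 thousand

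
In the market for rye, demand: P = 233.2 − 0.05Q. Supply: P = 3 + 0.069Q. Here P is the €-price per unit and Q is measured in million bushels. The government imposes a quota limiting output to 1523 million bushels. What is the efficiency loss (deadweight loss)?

€10073.01 million

Competitive equilibrium: 233.2 − 0.05Q = 3 + 0.069Q → Q* = 1934.4538, P* = 136.4773.
At Q = 1523: demand price = 233.2 − 0.05·1523 = 157.05; supply price = 3 + 0.069·1523 = 108.087.
ΔQ = 1934.4538 − 1523 = 411.4538; wedge = 157.05 − 108.087 = 48.963.
Deadweight loss = ½ × 411.4538 × 48.963 = €10073.01 million.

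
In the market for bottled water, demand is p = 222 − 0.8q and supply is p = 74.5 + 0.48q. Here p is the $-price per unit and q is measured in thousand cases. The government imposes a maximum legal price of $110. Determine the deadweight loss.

Competitive equilibrium: 222 − 0.8q = 74.5 + 0.48q → q* = 115.2344, p* = 129.8125.
At the ceiling p = 110, quantity supplied = (110 − 74.5)/0.48 = 73.9583.
Willingness to pay at q' = 73.9583: 222 − 0.8·73.9583 = 162.8334.
Δq = 115.2344 − 73.9583 = 41.2761; wedge = 162.8334 − 110 = 52.8334.
The triangle = ½ × 41.2761 × 52.8334 = $1090.38 thousand.

$1090.38 thousand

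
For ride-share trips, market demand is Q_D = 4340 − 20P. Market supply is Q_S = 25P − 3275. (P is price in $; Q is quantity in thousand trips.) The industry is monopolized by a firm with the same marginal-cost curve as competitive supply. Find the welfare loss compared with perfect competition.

In inverse form: demand P = 217 − 0.05Q, supply P = 131 + 0.04Q.
Competitive equilibrium: 217 − 0.05Q = 131 + 0.04Q → Q* = 955.5556, P* = 169.2222.
Marginal revenue: MR = 217 − 0.1Q. Set MR = MC: 217 − 0.1Q = 131 + 0.04Q → Q_m = 614.2857.
Price P_m = 217 − 0.05·614.2857 = 186.2857; MC(Q_m) = 131 + 0.04·614.2857 = 155.5714.
Competitive Q* = 955.5556, so ΔQ = 341.2699; wedge = 186.2857 − 155.5714 = 30.7143.
Welfare loss = ½ × 341.2699 × 30.7143 = $5240.93 thousand.

$5240.93 thousand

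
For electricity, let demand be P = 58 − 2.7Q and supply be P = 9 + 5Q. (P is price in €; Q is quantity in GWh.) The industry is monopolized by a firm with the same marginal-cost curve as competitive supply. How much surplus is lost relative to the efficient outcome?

€10.51

Competitive equilibrium: 58 − 2.7Q = 9 + 5Q → Q* = 6.3636, P* = 40.8182.
Marginal revenue: MR = 58 − 5.4Q. Set MR = MC: 58 − 5.4Q = 9 + 5Q → Q_m = 4.7115.
Price P_m = 58 − 2.7·4.7115 = 45.279; MC(Q_m) = 9 + 5·4.7115 = 32.5575.
Competitive Q* = 6.3636, so ΔQ = 1.6521; wedge = 45.279 − 32.5575 = 12.7215.
Welfare loss = ½ × 1.6521 × 12.7215 = €10.51.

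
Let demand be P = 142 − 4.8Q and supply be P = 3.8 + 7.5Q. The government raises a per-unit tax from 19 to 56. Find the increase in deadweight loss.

112.80

Competitive equilibrium: 142 − 4.8Q = 3.8 + 7.5Q → Q* = 11.2358, P* = 88.0683.
For a per-unit tax t: ΔQ = t/12.3, so DWL = ½·t·(t/12.3) = t²/24.6.
At t = 19: DWL = 14.6748. At t = 56: DWL = 127.4797.
Increase = 127.4797 − 14.6748 = 112.80.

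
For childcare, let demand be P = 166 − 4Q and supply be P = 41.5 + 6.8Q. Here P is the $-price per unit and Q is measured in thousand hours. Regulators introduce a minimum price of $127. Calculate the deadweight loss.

Competitive equilibrium: 166 − 4Q = 41.5 + 6.8Q → Q* = 11.5278, P* = 119.8889.
At the floor P = 127, quantity demanded = (166 − 127)/4 = 9.75.
Sellers' marginal cost at Q' = 9.75: 41.5 + 6.8·9.75 = 107.8.
ΔQ = 11.5278 − 9.75 = 1.7778; wedge = 127 − 107.8 = 19.2.
Welfare loss = ½ × 1.7778 × 19.2 = $17.07 thousand.

$17.07 thousand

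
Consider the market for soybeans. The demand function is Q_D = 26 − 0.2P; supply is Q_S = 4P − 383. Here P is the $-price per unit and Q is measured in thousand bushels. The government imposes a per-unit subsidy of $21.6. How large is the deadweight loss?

$44.43 thousand

In inverse form: demand P = 130 − 5Q, supply P = 95.75 + 0.25Q.
Competitive equilibrium: 130 − 5Q = 95.75 + 0.25Q → Q* = 6.5238, P* = 97.381.
The subsidy lowers effective supply by 21.6: P = 74.15 + 0.25Q.
New quantity: 130 − 5Q = 74.15 + 0.25Q → Q' = 10.6381.
Overproduction ΔQ = 10.6381 − 6.5238 = 4.1143; wedge = subsidy = 21.6.
Deadweight loss = ½ × 4.1143 × 21.6 = $44.43 thousand.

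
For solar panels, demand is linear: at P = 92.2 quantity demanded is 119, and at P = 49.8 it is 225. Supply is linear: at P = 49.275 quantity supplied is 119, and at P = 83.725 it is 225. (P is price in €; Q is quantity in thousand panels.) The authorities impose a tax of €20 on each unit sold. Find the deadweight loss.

€275.86 thousand

Demand slope = (49.8 − 92.2)/(225 − 119) = −0.4, so P = 139.8 − 0.4Q.
Supply slope = (83.725 − 49.275)/(225 − 119) = 0.325, so P = 10.6 + 0.325Q.
Competitive equilibrium: 139.8 − 0.4Q = 10.6 + 0.325Q → Q* = 178.2069, P* = 68.5172.
With the tax, the buyer price exceeds the seller price by 20: (139.8 − 0.4Q) − (10.6 + 0.325Q) = 20 → Q' = 150.6207.
ΔQ = 178.2069 − 150.6207 = 27.5862; the wedge equals the tax, 20.
The triangle = ½ × 27.5862 × 20 = €275.86 thousand.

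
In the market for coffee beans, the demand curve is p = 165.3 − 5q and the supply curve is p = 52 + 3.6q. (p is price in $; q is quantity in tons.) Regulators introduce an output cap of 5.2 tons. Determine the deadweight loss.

Competitive equilibrium: 165.3 − 5q = 52 + 3.6q → q* = 13.1744, p* = 99.4279.
At q = 5.2: demand price = 165.3 − 5·5.2 = 139.3; supply price = 52 + 3.6·5.2 = 70.72.
Δq = 13.1744 − 5.2 = 7.9744; wedge = 139.3 − 70.72 = 68.58.
Deadweight loss = ½ × 7.9744 × 68.58 = $273.44.

$273.44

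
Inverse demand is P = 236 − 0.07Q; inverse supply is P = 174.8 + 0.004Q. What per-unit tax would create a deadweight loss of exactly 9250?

Competitive equilibrium: 236 − 0.07Q = 174.8 + 0.004Q → Q* = 827.027, P* = 178.1081.
A tax t gives ΔQ = t/0.074 and wedge t, so DWL = t²/0.148.
t²/0.148 = 9250 → t² = 1369 → t = 37.

37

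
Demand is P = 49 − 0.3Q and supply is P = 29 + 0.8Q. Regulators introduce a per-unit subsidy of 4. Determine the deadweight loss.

7.27

Competitive equilibrium: 49 − 0.3Q = 29 + 0.8Q → Q* = 18.1818, P* = 43.5455.
The subsidy lowers effective supply by 4: P = 25 + 0.8Q.
New quantity: 49 − 0.3Q = 25 + 0.8Q → Q' = 21.8182.
Overproduction ΔQ = 21.8182 − 18.1818 = 3.6364; wedge = subsidy = 4.
DWL = ½ × 3.6364 × 4 = 7.27.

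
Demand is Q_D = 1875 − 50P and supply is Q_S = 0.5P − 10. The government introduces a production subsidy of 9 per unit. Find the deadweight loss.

In inverse form: demand P = 37.5 − 0.02Q, supply P = 20 + 2Q.
Competitive equilibrium: 37.5 − 0.02Q = 20 + 2Q → Q* = 8.6634, P* = 37.3267.
The subsidy lowers effective supply by 9: P = 11 + 2Q.
New quantity: 37.5 − 0.02Q = 11 + 2Q → Q' = 13.1188.
Overproduction ΔQ = 13.1188 − 8.6634 = 4.4554; wedge = subsidy = 9.
DWL = ½ × 4.4554 × 9 = 20.05.

20.05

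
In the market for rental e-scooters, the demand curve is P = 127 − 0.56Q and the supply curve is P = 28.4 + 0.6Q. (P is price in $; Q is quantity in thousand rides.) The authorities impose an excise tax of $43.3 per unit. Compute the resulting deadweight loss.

$808.14 thousand

Competitive equilibrium: 127 − 0.56Q = 28.4 + 0.6Q → Q* = 85, P* = 79.4.
With the tax, the buyer price exceeds the seller price by 43.3: (127 − 0.56Q) − (28.4 + 0.6Q) = 43.3 → Q' = 47.6724.
ΔQ = 85 − 47.6724 = 37.3276; the wedge equals the tax, 43.3.
DWL = ½ × 37.3276 × 43.3 = $808.14 thousand.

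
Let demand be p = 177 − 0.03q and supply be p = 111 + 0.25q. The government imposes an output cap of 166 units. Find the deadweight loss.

680.41

Competitive equilibrium: 177 − 0.03q = 111 + 0.25q → q* = 235.7143, p* = 169.9286.
At q = 166: demand price = 177 − 0.03·166 = 172.02; supply price = 111 + 0.25·166 = 152.5.
Δq = 235.7143 − 166 = 69.7143; wedge = 172.02 − 152.5 = 19.52.
The triangle = ½ × 69.7143 × 19.52 = 680.41.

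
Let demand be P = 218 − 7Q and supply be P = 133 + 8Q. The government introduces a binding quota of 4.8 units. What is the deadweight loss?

Competitive equilibrium: 218 − 7Q = 133 + 8Q → Q* = 5.6667, P* = 178.3333.
At Q = 4.8: demand price = 218 − 7·4.8 = 184.4; supply price = 133 + 8·4.8 = 171.4.
ΔQ = 5.6667 − 4.8 = 0.8667; wedge = 184.4 − 171.4 = 13.
Welfare loss = ½ × 0.8667 × 13 = 5.63.

5.63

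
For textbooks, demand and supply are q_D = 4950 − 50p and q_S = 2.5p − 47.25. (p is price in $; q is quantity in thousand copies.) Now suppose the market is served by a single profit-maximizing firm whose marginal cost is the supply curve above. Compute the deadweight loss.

In inverse form: demand p = 99 − 0.02q, supply p = 18.9 + 0.4q.
Competitive equilibrium: 99 − 0.02q = 18.9 + 0.4q → q* = 190.7143, p* = 95.1857.
Marginal revenue: MR = 99 − 0.04q. Set MR = MC: 99 − 0.04q = 18.9 + 0.4q → q_m = 182.0455.
Price p_m = 99 − 0.02·182.0455 = 95.3591; MC(q_m) = 18.9 + 0.4·182.0455 = 91.7182.
Competitive q* = 190.7143, so Δq = 8.6688; wedge = 95.3591 − 91.7182 = 3.6409.
The triangle = ½ × 8.6688 × 3.6409 = $15.78 thousand.

$15.78 thousand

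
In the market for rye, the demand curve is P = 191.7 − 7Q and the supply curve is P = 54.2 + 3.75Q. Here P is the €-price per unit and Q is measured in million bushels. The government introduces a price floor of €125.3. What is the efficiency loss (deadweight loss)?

€58.71 million

Competitive equilibrium: 191.7 − 7Q = 54.2 + 3.75Q → Q* = 12.7907, P* = 102.1651.
At the floor P = 125.3, quantity demanded = (191.7 − 125.3)/7 = 9.4857.
Sellers' marginal cost at Q' = 9.4857: 54.2 + 3.75·9.4857 = 89.7714.
ΔQ = 12.7907 − 9.4857 = 3.305; wedge = 125.3 − 89.7714 = 35.5286.
Welfare loss = ½ × 3.305 × 35.5286 = €58.71 million.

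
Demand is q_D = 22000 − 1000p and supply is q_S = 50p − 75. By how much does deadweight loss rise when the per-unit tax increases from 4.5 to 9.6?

In inverse form: demand p = 22 − 0.001q, supply p = 1.5 + 0.02q.
Competitive equilibrium: 22 − 0.001q = 1.5 + 0.02q → q* = 976.1905, p* = 21.0238.
For a per-unit tax t: Δq = t/0.021, so DWL = ½·t·(t/0.021) = t²/0.042.
At t = 4.5: DWL = 482.143. At t = 9.6: DWL = 2194.286.
Increase = 2194.286 − 482.143 = 1712.14.

1712.14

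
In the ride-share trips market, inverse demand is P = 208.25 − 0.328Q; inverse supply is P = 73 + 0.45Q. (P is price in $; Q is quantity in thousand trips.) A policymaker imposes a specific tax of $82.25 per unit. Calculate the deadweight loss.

$4347.73 thousand

Competitive equilibrium: 208.25 − 0.328Q = 73 + 0.45Q → Q* = 173.8432, P* = 151.2294.
With the tax, the buyer price exceeds the seller price by 82.25: (208.25 − 0.328Q) − (73 + 0.45Q) = 82.25 → Q' = 68.1234.
ΔQ = 173.8432 − 68.1234 = 105.7198; the wedge equals the tax, 82.25.
Welfare loss = ½ × 105.7198 × 82.25 = $4347.73 thousand.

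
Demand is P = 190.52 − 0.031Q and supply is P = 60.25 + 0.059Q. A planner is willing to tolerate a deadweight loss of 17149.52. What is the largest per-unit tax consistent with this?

55.56

Competitive equilibrium: 190.52 − 0.031Q = 60.25 + 0.059Q → Q* = 1447.4444, P* = 145.6492.
A tax t gives ΔQ = t/0.09 and wedge t, so DWL = t²/0.18.
t²/0.18 = 17149.52 → t² = 3086.9136 → t = 55.56.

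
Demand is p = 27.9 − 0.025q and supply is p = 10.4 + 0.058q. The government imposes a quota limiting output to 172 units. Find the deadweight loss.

Competitive equilibrium: 27.9 − 0.025q = 10.4 + 0.058q → q* = 210.8434, p* = 22.6289.
At q = 172: demand price = 27.9 − 0.025·172 = 23.6; supply price = 10.4 + 0.058·172 = 20.376.
Δq = 210.8434 − 172 = 38.8434; wedge = 23.6 − 20.376 = 3.224.
Deadweight loss = ½ × 38.8434 × 3.224 = 62.62.

62.62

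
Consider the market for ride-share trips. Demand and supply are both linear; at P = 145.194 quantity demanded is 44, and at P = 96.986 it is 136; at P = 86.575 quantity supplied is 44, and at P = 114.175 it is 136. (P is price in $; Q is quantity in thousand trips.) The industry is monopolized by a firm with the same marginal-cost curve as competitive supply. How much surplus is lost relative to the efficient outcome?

$825.33 thousand

Demand slope = (96.986 − 145.194)/(136 − 44) = −0.524, so P = 168.25 − 0.524Q.
Supply slope = (114.175 − 86.575)/(136 − 44) = 0.3, so P = 73.375 + 0.3Q.
Competitive equilibrium: 168.25 − 0.524Q = 73.375 + 0.3Q → Q* = 115.1396, P* = 107.9169.
Marginal revenue: MR = 168.25 − 1.048Q. Set MR = MC: 168.25 − 1.048Q = 73.375 + 0.3Q → Q_m = 70.382.
Price P_m = 168.25 − 0.524·70.382 = 131.3698; MC(Q_m) = 73.375 + 0.3·70.382 = 94.4896.
Competitive Q* = 115.1396, so ΔQ = 44.7576; wedge = 131.3698 − 94.4896 = 36.8802.
Welfare loss = ½ × 44.7576 × 36.8802 = $825.33 thousand.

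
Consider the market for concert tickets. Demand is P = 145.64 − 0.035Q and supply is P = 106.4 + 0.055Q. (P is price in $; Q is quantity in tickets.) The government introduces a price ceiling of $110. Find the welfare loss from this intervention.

Competitive equilibrium: 145.64 − 0.035Q = 106.4 + 0.055Q → Q* = 436, P* = 130.38.
At the ceiling P = 110, quantity supplied = (110 − 106.4)/0.055 = 65.4545.
Willingness to pay at Q' = 65.4545: 145.64 − 0.035·65.4545 = 143.3491.
ΔQ = 436 − 65.4545 = 370.5455; wedge = 143.3491 − 110 = 33.3491.
The triangle = ½ × 370.5455 × 33.3491 = $6178.68.

$6178.68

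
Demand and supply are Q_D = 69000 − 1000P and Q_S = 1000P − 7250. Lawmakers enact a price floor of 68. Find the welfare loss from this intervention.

In inverse form: demand P = 69 − 0.001Q, supply P = 7.25 + 0.001Q.
Competitive equilibrium: 69 − 0.001Q = 7.25 + 0.001Q → Q* = 30875, P* = 38.125.
At the floor P = 68, quantity demanded = (69 − 68)/0.001 = 1000.
Sellers' marginal cost at Q' = 1000: 7.25 + 0.001·1000 = 8.25.
ΔQ = 30875 − 1000 = 29875; wedge = 68 − 8.25 = 59.75.
Welfare loss = ½ × 29875 × 59.75 = 892515.625.

892515.625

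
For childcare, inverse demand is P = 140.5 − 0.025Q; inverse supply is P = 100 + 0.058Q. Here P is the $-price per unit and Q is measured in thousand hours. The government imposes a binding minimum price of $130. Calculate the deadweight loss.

$191.62 thousand

Competitive equilibrium: 140.5 − 0.025Q = 100 + 0.058Q → Q* = 487.9518, P* = 128.3012.
At the floor P = 130, quantity demanded = (140.5 − 130)/0.025 = 420.
Sellers' marginal cost at Q' = 420: 100 + 0.058·420 = 124.36.
ΔQ = 487.9518 − 420 = 67.9518; wedge = 130 − 124.36 = 5.64.
DWL = ½ × 67.9518 × 5.64 = $191.62 thousand.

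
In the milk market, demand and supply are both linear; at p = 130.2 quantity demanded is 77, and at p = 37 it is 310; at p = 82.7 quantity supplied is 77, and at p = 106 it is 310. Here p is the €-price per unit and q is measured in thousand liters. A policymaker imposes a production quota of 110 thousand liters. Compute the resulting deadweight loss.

Demand slope = (37 − 130.2)/(310 − 77) = −0.4, so p = 161 − 0.4q.
Supply slope = (106 − 82.7)/(310 − 77) = 0.1, so p = 75 + 0.1q.
Competitive equilibrium: 161 − 0.4q = 75 + 0.1q → q* = 172, p* = 92.2.
At q = 110: demand price = 161 − 0.4·110 = 117; supply price = 75 + 0.1·110 = 86.
Δq = 172 − 110 = 62; wedge = 117 − 86 = 31.
Welfare loss = ½ × 62 × 31 = €961 thousand.

€961 thousand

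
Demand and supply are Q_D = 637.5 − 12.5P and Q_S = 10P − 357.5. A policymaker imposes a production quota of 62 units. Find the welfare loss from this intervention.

46.47

In inverse form: demand P = 51 − 0.08Q, supply P = 35.75 + 0.1Q.
Competitive equilibrium: 51 − 0.08Q = 35.75 + 0.1Q → Q* = 84.7222, P* = 44.2222.
At Q = 62: demand price = 51 − 0.08·62 = 46.04; supply price = 35.75 + 0.1·62 = 41.95.
ΔQ = 84.7222 − 62 = 22.7222; wedge = 46.04 − 41.95 = 4.09.
Welfare loss = ½ × 22.7222 × 4.09 = 46.47.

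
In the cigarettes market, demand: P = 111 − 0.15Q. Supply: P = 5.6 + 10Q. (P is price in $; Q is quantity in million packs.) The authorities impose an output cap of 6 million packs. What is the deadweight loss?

Competitive equilibrium: 111 − 0.15Q = 5.6 + 10Q → Q* = 10.3842, P* = 109.4424.
At Q = 6: demand price = 111 − 0.15·6 = 110.1; supply price = 5.6 + 10·6 = 65.6.
ΔQ = 10.3842 − 6 = 4.3842; wedge = 110.1 − 65.6 = 44.5.
Deadweight loss = ½ × 4.3842 × 44.5 = $97.55 million.

$97.55 million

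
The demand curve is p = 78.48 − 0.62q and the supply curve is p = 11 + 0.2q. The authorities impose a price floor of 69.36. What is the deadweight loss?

1872.66

Competitive equilibrium: 78.48 − 0.62q = 11 + 0.2q → q* = 82.2927, p* = 27.4585.
At the floor p = 69.36, quantity demanded = (78.48 − 69.36)/0.62 = 14.7097.
Sellers' marginal cost at q' = 14.7097: 11 + 0.2·14.7097 = 13.9419.
Δq = 82.2927 − 14.7097 = 67.583; wedge = 69.36 − 13.9419 = 55.4181.
DWL = ½ × 67.583 × 55.4181 = 1872.66.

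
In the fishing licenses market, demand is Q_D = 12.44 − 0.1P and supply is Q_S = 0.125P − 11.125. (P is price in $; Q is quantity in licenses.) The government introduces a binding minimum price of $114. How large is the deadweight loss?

In inverse form: demand P = 124.4 − 10Q, supply P = 89 + 8Q.
Competitive equilibrium: 124.4 − 10Q = 89 + 8Q → Q* = 1.9667, P* = 104.7333.
At the floor P = 114, quantity demanded = (124.4 − 114)/10 = 1.04.
Sellers' marginal cost at Q' = 1.04: 89 + 8·1.04 = 97.32.
ΔQ = 1.9667 − 1.04 = 0.9267; wedge = 114 − 97.32 = 16.68.
The triangle = ½ × 0.9267 × 16.68 = $7.73.

$7.73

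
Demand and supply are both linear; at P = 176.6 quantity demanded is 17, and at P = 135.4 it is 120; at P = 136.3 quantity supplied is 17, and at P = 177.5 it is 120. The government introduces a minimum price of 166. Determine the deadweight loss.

228.01

Demand slope = (135.4 − 176.6)/(120 − 17) = −0.4, so P = 183.4 − 0.4Q.
Supply slope = (177.5 − 136.3)/(120 − 17) = 0.4, so P = 129.5 + 0.4Q.
Competitive equilibrium: 183.4 − 0.4Q = 129.5 + 0.4Q → Q* = 67.375, P* = 156.45.
At the floor P = 166, quantity demanded = (183.4 − 166)/0.4 = 43.5.
Sellers' marginal cost at Q' = 43.5: 129.5 + 0.4·43.5 = 146.9.
ΔQ = 67.375 − 43.5 = 23.875; wedge = 166 − 146.9 = 19.1.
Deadweight loss = ½ × 23.875 × 19.1 = 228.01.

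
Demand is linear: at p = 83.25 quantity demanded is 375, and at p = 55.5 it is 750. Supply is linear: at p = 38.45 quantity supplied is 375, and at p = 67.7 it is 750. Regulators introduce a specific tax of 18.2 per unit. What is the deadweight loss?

Demand slope = (55.5 − 83.25)/(750 − 375) = −0.074, so p = 111 − 0.074q.
Supply slope = (67.7 − 38.45)/(750 − 375) = 0.078, so p = 9.2 + 0.078q.
Competitive equilibrium: 111 − 0.074q = 9.2 + 0.078q → q* = 669.73684, p* = 61.43947.
With the tax, the buyer price exceeds the seller price by 18.2: (111 − 0.074q) − (9.2 + 0.078q) = 18.2 → q' = 550.
Δq = 669.73684 − 550 = 119.73684; the wedge equals the tax, 18.2.
DWL = ½ × 119.73684 × 18.2 = 1089.61.

1089.61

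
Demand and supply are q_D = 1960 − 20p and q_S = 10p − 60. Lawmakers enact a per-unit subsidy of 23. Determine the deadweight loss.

In inverse form: demand p = 98 − 0.05q, supply p = 6 + 0.1q.
Competitive equilibrium: 98 − 0.05q = 6 + 0.1q → q* = 613.3333, p* = 67.3333.
The subsidy lowers effective supply by 23: p = 0.1q − 17.
New quantity: 98 − 0.05q = 0.1q − 17 → q' = 766.6667.
Overproduction Δq = 766.6667 − 613.3333 = 153.3334; wedge = subsidy = 23.
DWL = ½ × 153.3334 × 23 = 1763.33.

1763.33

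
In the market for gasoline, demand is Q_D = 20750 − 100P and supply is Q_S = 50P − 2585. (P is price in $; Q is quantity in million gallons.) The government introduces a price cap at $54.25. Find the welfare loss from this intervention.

$384940.01 million

In inverse form: demand P = 207.5 − 0.01Q, supply P = 51.7 + 0.02Q.
Competitive equilibrium: 207.5 − 0.01Q = 51.7 + 0.02Q → Q* = 5193.3333, P* = 155.5667.
At the ceiling P = 54.25, quantity supplied = (54.25 − 51.7)/0.02 = 127.5.
Willingness to pay at Q' = 127.5: 207.5 − 0.01·127.5 = 206.225.
ΔQ = 5193.3333 − 127.5 = 5065.8333; wedge = 206.225 − 54.25 = 151.975.
Welfare loss = ½ × 5065.8333 × 151.975 = $384940.01 million.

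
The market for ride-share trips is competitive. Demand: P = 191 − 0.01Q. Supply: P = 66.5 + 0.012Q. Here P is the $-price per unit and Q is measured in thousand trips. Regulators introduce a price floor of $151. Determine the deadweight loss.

Competitive equilibrium: 191 − 0.01Q = 66.5 + 0.012Q → Q* = 5659.0909, P* = 134.4091.
At the floor P = 151, quantity demanded = (191 − 151)/0.01 = 4000.
Sellers' marginal cost at Q' = 4000: 66.5 + 0.012·4000 = 114.5.
ΔQ = 5659.0909 − 4000 = 1659.0909; wedge = 151 − 114.5 = 36.5.
Welfare loss = ½ × 1659.0909 × 36.5 = $30278.41 thousand.

$30278.41 thousand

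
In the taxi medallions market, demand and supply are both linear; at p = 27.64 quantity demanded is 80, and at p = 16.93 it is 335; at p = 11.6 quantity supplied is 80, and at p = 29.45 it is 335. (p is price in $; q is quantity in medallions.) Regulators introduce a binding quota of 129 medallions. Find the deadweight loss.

$497.07

Demand slope = (16.93 − 27.64)/(335 − 80) = −0.042, so p = 31 − 0.042q.
Supply slope = (29.45 − 11.6)/(335 − 80) = 0.07, so p = 6 + 0.07q.
Competitive equilibrium: 31 − 0.042q = 6 + 0.07q → q* = 223.2143, p* = 21.625.
At q = 129: demand price = 31 − 0.042·129 = 25.582; supply price = 6 + 0.07·129 = 15.03.
Δq = 223.2143 − 129 = 94.2143; wedge = 25.582 − 15.03 = 10.552.
Welfare loss = ½ × 94.2143 × 10.552 = $497.07.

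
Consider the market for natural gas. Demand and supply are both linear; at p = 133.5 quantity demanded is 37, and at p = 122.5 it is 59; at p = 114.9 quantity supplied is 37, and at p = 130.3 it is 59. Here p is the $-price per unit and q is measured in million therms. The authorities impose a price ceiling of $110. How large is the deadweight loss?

$303.75 million

Demand slope = (122.5 − 133.5)/(59 − 37) = −0.5, so p = 152 − 0.5q.
Supply slope = (130.3 − 114.9)/(59 − 37) = 0.7, so p = 89 + 0.7q.
Competitive equilibrium: 152 − 0.5q = 89 + 0.7q → q* = 52.5, p* = 125.75.
At the ceiling p = 110, quantity supplied = (110 − 89)/0.7 = 30.
Willingness to pay at q' = 30: 152 − 0.5·30 = 137.
Δq = 52.5 − 30 = 22.5; wedge = 137 − 110 = 27.
Deadweight loss = ½ × 22.5 × 27 = $303.75 million.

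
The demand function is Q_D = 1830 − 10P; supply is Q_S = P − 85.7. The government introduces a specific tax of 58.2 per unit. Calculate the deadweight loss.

1539.65

In inverse form: demand P = 183 − 0.1Q, supply P = 85.7 + Q.
Competitive equilibrium: 183 − 0.1Q = 85.7 + Q → Q* = 88.4545, P* = 174.1545.
With the tax, the buyer price exceeds the seller price by 58.2: (183 − 0.1Q) − (85.7 + Q) = 58.2 → Q' = 35.5455.
ΔQ = 88.4545 − 35.5455 = 52.909; the wedge equals the tax, 58.2.
Deadweight loss = ½ × 52.909 × 58.2 = 1539.65.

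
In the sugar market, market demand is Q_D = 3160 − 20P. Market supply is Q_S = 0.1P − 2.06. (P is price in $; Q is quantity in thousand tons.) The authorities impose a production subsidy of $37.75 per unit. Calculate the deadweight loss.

$70.90 thousand

In inverse form: demand P = 158 − 0.05Q, supply P = 20.6 + 10Q.
Competitive equilibrium: 158 − 0.05Q = 20.6 + 10Q → Q* = 13.6716, P* = 157.3164.
The subsidy lowers effective supply by 37.75: P = 10Q − 17.15.
New quantity: 158 − 0.05Q = 10Q − 17.15 → Q' = 17.4279.
Overproduction ΔQ = 17.4279 − 13.6716 = 3.7563; wedge = subsidy = 37.75.
DWL = ½ × 3.7563 × 37.75 = $70.90 thousand.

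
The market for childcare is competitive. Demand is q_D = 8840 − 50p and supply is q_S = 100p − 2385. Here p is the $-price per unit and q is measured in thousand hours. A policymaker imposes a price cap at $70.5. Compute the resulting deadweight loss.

$2816.67 thousand

In inverse form: demand p = 176.8 − 0.02q, supply p = 23.85 + 0.01q.
Competitive equilibrium: 176.8 − 0.02q = 23.85 + 0.01q → q* = 5098.3333, p* = 74.8333.
At the ceiling p = 70.5, quantity supplied = (70.5 − 23.85)/0.01 = 4665.
Willingness to pay at q' = 4665: 176.8 − 0.02·4665 = 83.5.
Δq = 5098.3333 − 4665 = 433.3333; wedge = 83.5 − 70.5 = 13.
DWL = ½ × 433.3333 × 13 = $2816.67 thousand.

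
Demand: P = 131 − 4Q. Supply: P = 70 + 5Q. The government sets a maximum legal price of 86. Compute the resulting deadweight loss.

57.60

Competitive equilibrium: 131 − 4Q = 70 + 5Q → Q* = 6.7778, P* = 103.8889.
At the ceiling P = 86, quantity supplied = (86 − 70)/5 = 3.2.
Willingness to pay at Q' = 3.2: 131 − 4·3.2 = 118.2.
ΔQ = 6.7778 − 3.2 = 3.5778; wedge = 118.2 − 86 = 32.2.
Welfare loss = ½ × 3.5778 × 32.2 = 57.60.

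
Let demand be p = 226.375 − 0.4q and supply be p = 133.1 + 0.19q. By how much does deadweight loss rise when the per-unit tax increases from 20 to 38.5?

Competitive equilibrium: 226.375 − 0.4q = 133.1 + 0.19q → q* = 158.0932, p* = 163.1377.
For a per-unit tax t: Δq = t/0.59, so DWL = ½·t·(t/0.59) = t²/1.18.
At t = 20: DWL = 338.983. At t = 38.5: DWL = 1256.144.
Increase = 1256.144 − 338.983 = 917.16.

917.16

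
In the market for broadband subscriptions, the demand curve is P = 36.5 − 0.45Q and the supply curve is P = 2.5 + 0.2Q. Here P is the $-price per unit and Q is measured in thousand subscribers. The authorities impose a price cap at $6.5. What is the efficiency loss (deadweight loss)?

Competitive equilibrium: 36.5 − 0.45Q = 2.5 + 0.2Q → Q* = 52.3077, P* = 12.9615.
At the ceiling P = 6.5, quantity supplied = (6.5 − 2.5)/0.2 = 20.
Willingness to pay at Q' = 20: 36.5 − 0.45·20 = 27.5.
ΔQ = 52.3077 − 20 = 32.3077; wedge = 27.5 − 6.5 = 21.
Deadweight loss = ½ × 32.3077 × 21 = $339.23 thousand.

$339.23 thousand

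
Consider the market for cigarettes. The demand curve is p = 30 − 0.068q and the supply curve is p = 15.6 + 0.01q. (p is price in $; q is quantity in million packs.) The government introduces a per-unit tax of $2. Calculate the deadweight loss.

Competitive equilibrium: 30 − 0.068q = 15.6 + 0.01q → q* = 184.6154, p* = 17.4462.
With the tax, the buyer price exceeds the seller price by 2: (30 − 0.068q) − (15.6 + 0.01q) = 2 → q' = 158.9744.
Δq = 184.6154 − 158.9744 = 25.641; the wedge equals the tax, 2.
The triangle = ½ × 25.641 × 2 = $25.64 million.

$25.64 million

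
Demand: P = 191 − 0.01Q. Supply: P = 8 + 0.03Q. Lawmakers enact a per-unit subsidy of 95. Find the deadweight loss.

Competitive equilibrium: 191 − 0.01Q = 8 + 0.03Q → Q* = 4575, P* = 145.25.
The subsidy lowers effective supply by 95: P = 0.03Q − 87.
New quantity: 191 − 0.01Q = 0.03Q − 87 → Q' = 6950.
Overproduction ΔQ = 6950 − 4575 = 2375; wedge = subsidy = 95.
Welfare loss = ½ × 2375 × 95 = 112812.50.

112812.50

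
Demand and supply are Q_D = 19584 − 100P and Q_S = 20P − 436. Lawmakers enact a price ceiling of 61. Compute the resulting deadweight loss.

134408.33

In inverse form: demand P = 195.84 − 0.01Q, supply P = 21.8 + 0.05Q.
Competitive equilibrium: 195.84 − 0.01Q = 21.8 + 0.05Q → Q* = 2900.66667, P* = 166.83333.
At the ceiling P = 61, quantity supplied = (61 − 21.8)/0.05 = 784.
Willingness to pay at Q' = 784: 195.84 − 0.01·784 = 188.
ΔQ = 2900.66667 − 784 = 2116.66667; wedge = 188 − 61 = 127.
The triangle = ½ × 2116.66667 × 127 = 134408.33.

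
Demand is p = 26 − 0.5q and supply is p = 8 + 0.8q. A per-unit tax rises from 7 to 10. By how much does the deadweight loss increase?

19.62

Competitive equilibrium: 26 − 0.5q = 8 + 0.8q → q* = 13.8462, p* = 19.0769.
For a per-unit tax t: Δq = t/1.3, so DWL = ½·t·(t/1.3) = t²/2.6.
At t = 7: DWL = 18.846. At t = 10: DWL = 38.462.
Increase = 38.462 − 18.846 = 19.62.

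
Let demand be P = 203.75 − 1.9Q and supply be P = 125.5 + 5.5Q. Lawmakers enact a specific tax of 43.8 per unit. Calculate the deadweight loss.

Competitive equilibrium: 203.75 − 1.9Q = 125.5 + 5.5Q → Q* = 10.5743, P* = 183.6588.
With the tax, the buyer price exceeds the seller price by 43.8: (203.75 − 1.9Q) − (125.5 + 5.5Q) = 43.8 → Q' = 4.6554.
ΔQ = 10.5743 − 4.6554 = 5.9189; the wedge equals the tax, 43.8.
DWL = ½ × 5.9189 × 43.8 = 129.62.

129.62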